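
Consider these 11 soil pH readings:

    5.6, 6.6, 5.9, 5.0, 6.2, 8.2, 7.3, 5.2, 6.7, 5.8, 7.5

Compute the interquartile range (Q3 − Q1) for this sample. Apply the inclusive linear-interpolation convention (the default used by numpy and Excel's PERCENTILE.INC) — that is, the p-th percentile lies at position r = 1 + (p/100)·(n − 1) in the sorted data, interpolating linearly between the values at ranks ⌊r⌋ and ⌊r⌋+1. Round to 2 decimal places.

1.30

Sorted: 5.0, 5.2, 5.6, 5.8, 5.9, 6.2, 6.6, 6.7, 7.3, 7.5, 8.2.
n = 11.
P25: r = 3.5; ranks 3–4 are 5.6, 5.8; interpolating gives 5.7.
P75: r = 8.5; ranks 8–9 are 6.7, 7.3; interpolating gives 7.
Difference: 7 − 5.7 = 1.3.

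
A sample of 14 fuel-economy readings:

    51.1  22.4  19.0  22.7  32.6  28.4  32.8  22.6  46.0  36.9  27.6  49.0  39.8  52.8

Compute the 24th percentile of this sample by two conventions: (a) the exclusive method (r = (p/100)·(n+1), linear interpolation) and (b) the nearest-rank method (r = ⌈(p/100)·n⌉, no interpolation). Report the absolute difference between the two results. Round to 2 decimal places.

0.04

Sorted: 19.0, 22.4, 22.6, 22.7, 27.6, 28.4, 32.6, 32.8, 36.9, 39.8, 46.0, 49.0, 51.1, 52.8.
n = 14.
(a) r = 3.6; between ranks 3 (22.6) and 4 (22.7): 22.66.
(b) the nearest-rank method: rank 4 → 22.7.
|22.66 − 22.7| = 0.04.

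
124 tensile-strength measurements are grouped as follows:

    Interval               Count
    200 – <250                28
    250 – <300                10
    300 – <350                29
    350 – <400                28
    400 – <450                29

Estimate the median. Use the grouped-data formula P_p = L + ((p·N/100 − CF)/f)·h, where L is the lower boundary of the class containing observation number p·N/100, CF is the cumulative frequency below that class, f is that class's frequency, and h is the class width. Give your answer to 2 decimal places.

N = 124; target position k = 50/100 · 124 = 62.
Cumulative frequencies: 28, 38, 67, 95, 124.
Observation 62 falls in the class 300 – <350.
L = 300, CF = 38, f = 29, h = 50.
P50 = 300 + ((62 − 38)/29)·50 = 300 + 41.3793 = 341.379.

341.38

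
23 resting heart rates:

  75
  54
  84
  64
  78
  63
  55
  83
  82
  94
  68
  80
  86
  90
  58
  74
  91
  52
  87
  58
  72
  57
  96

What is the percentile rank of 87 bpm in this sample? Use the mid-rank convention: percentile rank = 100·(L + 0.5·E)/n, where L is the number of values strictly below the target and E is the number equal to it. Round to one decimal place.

Sorted: 52, 54, 55, 57, 58, 58, 63, 64, 68, 72, 74, 75, 78, 80, 82, 83, 84, 86, 87, 90, 91, 94, 96.
Count below 87: L = 18; count equal: E = 1; n = 23.
Percentile rank = 100·(18 + 0.5·1)/23 = 100·18.5/23 = 80.43.

80.4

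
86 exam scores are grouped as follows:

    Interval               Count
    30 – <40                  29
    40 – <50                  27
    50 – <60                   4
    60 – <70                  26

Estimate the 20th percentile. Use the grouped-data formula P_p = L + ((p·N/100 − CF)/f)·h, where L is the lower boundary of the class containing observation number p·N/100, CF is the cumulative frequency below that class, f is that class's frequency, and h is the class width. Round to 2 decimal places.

35.93

N = 86; target position k = 20/100 · 86 = 17.2.
Cumulative frequencies: 29, 56, 60, 86.
Observation 17.2 falls in the class 30 – <40.
L = 30, CF = 0, f = 29, h = 10.
P20 = 30 + ((17.2 − 0)/29)·10 = 30 + 5.93103 = 35.931.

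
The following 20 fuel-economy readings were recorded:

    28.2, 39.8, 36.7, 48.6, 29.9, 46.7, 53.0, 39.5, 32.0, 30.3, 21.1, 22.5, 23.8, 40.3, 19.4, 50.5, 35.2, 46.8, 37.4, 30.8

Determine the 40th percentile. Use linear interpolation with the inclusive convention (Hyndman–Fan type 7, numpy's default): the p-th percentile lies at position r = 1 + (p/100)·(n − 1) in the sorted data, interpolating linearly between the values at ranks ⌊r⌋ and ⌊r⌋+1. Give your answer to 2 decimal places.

Sorted: 19.4, 21.1, 22.5, 23.8, 28.2, 29.9, 30.3, 30.8, 32.0, 35.2, 36.7, 37.4, 39.5, 39.8, 40.3, 46.7, 46.8, 48.6, 50.5, 53.0.
n = 20.
r = 1 + (40/100)·(20 − 1) = 1 + 7.6 = 8.6.
Rank 8 is 30.8 and rank 9 is 32.0.
Interpolate: 30.8 + 0.6·(32.0 − 30.8) = 30.8 + 0.6·1.2 = 31.52.

31.52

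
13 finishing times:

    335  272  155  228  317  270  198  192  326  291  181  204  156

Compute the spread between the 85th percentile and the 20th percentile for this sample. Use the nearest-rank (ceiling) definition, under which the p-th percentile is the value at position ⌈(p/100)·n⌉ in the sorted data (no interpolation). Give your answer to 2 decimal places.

Sorted: 155, 156, 181, 192, 198, 204, 228, 270, 272, 291, 317, 326, 335.
n = 13.
P20: rank ⌈20/100·13⌉ = 3 → 181.
P85: rank ⌈85/100·13⌉ = 12 → 326.
Difference: 326 − 181 = 145.

145.00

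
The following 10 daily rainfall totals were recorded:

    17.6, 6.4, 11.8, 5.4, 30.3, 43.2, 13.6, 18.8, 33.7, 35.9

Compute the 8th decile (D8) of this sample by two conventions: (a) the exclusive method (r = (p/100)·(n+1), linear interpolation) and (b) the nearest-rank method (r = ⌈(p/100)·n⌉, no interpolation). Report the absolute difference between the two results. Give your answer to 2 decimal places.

1.76

Sorted: 5.4, 6.4, 11.8, 13.6, 17.6, 18.8, 30.3, 33.7, 35.9, 43.2.
n = 10.
(a) r = 8.8; between ranks 8 (33.7) and 9 (35.9): 35.46.
(b) the nearest-rank method: rank 8 → 33.7.
|35.46 − 33.7| = 1.76.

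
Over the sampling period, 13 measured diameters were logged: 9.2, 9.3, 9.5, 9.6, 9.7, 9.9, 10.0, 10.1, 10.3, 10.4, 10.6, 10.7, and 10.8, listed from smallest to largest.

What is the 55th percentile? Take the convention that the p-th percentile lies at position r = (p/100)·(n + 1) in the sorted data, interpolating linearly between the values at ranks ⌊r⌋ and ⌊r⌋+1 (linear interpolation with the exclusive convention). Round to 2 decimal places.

10.07

n = 13.
r = (55/100)·(13 + 1) = 7.7.
Rank 7 is 10.0 and rank 8 is 10.1.
Interpolate: 10.0 + 0.7·(10.1 − 10.0) = 10.0 + 0.7·0.1 = 10.07.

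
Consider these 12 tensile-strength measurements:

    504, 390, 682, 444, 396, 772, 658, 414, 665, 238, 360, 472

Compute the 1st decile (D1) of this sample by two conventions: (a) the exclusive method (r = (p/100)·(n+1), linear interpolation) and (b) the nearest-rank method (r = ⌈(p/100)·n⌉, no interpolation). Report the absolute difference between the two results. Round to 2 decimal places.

85.40

Sorted: 238, 360, 390, 396, 414, 444, 472, 504, 658, 665, 682, 772.
n = 12.
(a) r = 1.3; between ranks 1 (238) and 2 (360): 274.6.
(b) the nearest-rank method: rank 2 → 360.
|274.6 − 360| = 85.4.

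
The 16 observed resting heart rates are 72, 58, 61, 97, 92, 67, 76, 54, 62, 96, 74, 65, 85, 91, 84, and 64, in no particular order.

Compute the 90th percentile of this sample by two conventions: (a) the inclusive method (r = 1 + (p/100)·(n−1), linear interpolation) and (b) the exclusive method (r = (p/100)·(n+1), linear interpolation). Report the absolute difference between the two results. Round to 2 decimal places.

Sorted: 54, 58, 61, 62, 64, 65, 67, 72, 74, 76, 84, 85, 91, 92, 96, 97.
n = 16.
(a) r = 14.5; between ranks 14 (92) and 15 (96): 94.
(b) r = 15.3; between ranks 15 (96) and 16 (97): 96.3.
|94 − 96.3| = 2.3.

2.30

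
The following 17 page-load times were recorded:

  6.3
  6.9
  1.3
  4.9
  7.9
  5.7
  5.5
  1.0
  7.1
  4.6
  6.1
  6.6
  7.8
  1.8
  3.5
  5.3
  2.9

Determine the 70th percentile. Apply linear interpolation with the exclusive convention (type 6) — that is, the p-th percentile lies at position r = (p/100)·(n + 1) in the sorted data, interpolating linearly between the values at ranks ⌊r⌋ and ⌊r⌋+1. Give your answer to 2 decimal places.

6.48

Sorted: 1.0, 1.3, 1.8, 2.9, 3.5, 4.6, 4.9, 5.3, 5.5, 5.7, 6.1, 6.3, 6.6, 6.9, 7.1, 7.8, 7.9.
n = 17.
r = (70/100)·(17 + 1) = 12.6.
Rank 12 is 6.3 and rank 13 is 6.6.
Interpolate: 6.3 + 0.6·(6.6 − 6.3) = 6.3 + 0.6·0.3 = 6.48.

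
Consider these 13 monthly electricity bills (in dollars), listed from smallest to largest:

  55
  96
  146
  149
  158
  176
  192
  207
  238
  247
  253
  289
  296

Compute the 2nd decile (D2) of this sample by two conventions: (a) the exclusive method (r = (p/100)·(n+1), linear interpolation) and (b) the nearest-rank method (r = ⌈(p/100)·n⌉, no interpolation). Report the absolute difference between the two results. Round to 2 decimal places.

n = 13.
(a) r = 2.8; between ranks 2 (96) and 3 (146): 136.
(b) the nearest-rank method: rank 3 → 146.
|136 − 146| = 10.

10.00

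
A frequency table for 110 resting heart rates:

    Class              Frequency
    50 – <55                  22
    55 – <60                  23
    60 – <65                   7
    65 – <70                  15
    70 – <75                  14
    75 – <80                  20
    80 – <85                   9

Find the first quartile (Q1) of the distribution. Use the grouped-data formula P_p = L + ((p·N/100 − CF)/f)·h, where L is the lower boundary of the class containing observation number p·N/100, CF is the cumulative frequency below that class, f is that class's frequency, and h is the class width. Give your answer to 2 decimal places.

56.20

N = 110; target position k = 25/100 · 110 = 27.5.
Cumulative frequencies: 22, 45, 52, 67, 81, 101, 110.
Observation 27.5 falls in the class 55 – <60.
L = 55, CF = 22, f = 23, h = 5.
P25 = 55 + ((27.5 − 22)/23)·5 = 55 + 1.19565 = 56.1957.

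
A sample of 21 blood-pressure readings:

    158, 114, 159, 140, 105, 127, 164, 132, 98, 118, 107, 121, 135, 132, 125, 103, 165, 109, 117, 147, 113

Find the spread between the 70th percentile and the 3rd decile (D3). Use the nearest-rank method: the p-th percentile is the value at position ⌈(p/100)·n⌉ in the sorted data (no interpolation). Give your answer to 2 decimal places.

Sorted: 98, 103, 105, 107, 109, 113, 114, 117, 118, 121, 125, 127, 132, 132, 135, 140, 147, 158, 159, 164, 165.
n = 21.
P30: rank ⌈30/100·21⌉ = 7 → 114.
P70: rank ⌈70/100·21⌉ = 15 → 135.
Difference: 135 − 114 = 21.

21.00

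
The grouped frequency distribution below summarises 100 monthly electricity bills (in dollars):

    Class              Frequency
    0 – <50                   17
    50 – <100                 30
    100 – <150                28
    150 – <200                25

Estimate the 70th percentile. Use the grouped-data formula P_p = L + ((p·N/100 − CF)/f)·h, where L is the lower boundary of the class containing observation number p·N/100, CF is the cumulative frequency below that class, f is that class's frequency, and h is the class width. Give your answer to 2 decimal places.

141.07

N = 100; target position k = 70/100 · 100 = 70.
Cumulative frequencies: 17, 47, 75, 100.
Observation 70 falls in the class 100 – <150.
L = 100, CF = 47, f = 28, h = 50.
P70 = 100 + ((70 − 47)/28)·50 = 100 + 41.0714 = 141.071.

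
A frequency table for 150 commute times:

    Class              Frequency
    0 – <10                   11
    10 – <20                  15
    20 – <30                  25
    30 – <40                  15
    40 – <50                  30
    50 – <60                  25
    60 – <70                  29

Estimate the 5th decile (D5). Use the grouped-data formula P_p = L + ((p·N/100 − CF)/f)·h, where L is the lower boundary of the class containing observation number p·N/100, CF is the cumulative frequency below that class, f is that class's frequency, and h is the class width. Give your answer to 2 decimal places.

43.00

N = 150; target position k = 50/100 · 150 = 75.
Cumulative frequencies: 11, 26, 51, 66, 96, 121, 150.
Observation 75 falls in the class 40 – <50.
L = 40, CF = 66, f = 30, h = 10.
P50 = 40 + ((75 − 66)/30)·10 = 40 + 3 = 43.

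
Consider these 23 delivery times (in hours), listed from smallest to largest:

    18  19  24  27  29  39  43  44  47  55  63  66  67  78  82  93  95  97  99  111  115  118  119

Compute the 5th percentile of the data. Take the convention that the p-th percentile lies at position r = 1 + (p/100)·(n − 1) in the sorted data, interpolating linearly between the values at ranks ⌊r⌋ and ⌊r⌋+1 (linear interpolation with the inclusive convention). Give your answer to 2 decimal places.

n = 23.
r = 1 + (5/100)·(23 − 1) = 1 + 1.1 = 2.1.
Rank 2 is 19 and rank 3 is 24.
Interpolate: 19 + 0.1·(24 − 19) = 19 + 0.1·5 = 19.5.

19.50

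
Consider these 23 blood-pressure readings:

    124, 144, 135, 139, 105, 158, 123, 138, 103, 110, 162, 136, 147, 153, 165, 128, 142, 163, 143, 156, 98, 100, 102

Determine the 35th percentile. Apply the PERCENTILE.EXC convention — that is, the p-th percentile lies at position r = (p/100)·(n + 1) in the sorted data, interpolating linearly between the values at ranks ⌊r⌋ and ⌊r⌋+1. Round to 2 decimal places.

Sorted: 98, 100, 102, 103, 105, 110, 123, 124, 128, 135, 136, 138, 139, 142, 143, 144, 147, 153, 156, 158, 162, 163, 165.
n = 23.
r = (35/100)·(23 + 1) = 8.4.
Rank 8 is 124 and rank 9 is 128.
Interpolate: 124 + 0.4·(128 − 124) = 124 + 0.4·4 = 125.6.

125.60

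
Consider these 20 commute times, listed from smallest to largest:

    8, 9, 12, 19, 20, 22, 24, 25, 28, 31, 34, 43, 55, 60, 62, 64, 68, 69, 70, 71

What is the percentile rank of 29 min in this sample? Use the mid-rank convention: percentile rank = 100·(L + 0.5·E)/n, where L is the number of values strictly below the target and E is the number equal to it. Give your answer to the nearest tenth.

45.0

Count below 29: L = 9; count equal: E = 0; n = 20.
Percentile rank = 100·(9 + 0.5·0)/20 = 100·9/20 = 45.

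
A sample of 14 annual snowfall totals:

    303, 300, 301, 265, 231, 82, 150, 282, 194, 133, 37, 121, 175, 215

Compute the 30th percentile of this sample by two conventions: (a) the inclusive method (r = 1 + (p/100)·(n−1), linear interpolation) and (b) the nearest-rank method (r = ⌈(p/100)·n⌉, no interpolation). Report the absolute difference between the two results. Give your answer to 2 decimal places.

1.70

Sorted: 37, 82, 121, 133, 150, 175, 194, 215, 231, 265, 282, 300, 301, 303.
n = 14.
(a) r = 4.9; between ranks 4 (133) and 5 (150): 148.3.
(b) the nearest-rank method: rank 5 → 150.
|148.3 − 150| = 1.7.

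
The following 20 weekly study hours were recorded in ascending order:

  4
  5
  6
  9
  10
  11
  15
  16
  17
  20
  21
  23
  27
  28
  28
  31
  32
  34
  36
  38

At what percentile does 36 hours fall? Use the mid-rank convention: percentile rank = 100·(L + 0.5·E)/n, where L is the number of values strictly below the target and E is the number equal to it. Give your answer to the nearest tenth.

92.5

Count below 36: L = 18; count equal: E = 1; n = 20.
Percentile rank = 100·(18 + 0.5·1)/20 = 100·18.5/20 = 92.5.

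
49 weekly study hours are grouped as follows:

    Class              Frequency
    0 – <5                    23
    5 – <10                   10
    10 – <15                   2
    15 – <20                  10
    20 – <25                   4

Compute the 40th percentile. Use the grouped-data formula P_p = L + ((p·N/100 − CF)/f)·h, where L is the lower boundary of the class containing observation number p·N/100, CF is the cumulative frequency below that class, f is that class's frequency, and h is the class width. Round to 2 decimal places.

4.26

N = 49; target position k = 40/100 · 49 = 19.6.
Cumulative frequencies: 23, 33, 35, 45, 49.
Observation 19.6 falls in the class 0 – <5.
L = 0, CF = 0, f = 23, h = 5.
P40 = 0 + ((19.6 − 0)/23)·5 = 0 + 4.26087 = 4.26087.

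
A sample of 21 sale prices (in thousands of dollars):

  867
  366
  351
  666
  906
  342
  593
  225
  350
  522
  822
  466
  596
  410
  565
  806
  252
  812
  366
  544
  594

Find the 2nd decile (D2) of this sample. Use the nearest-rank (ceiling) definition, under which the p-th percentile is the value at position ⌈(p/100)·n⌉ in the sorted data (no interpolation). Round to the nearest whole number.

351

Sorted: 225, 252, 342, 350, 351, 366, 366, 410, 466, 522, 544, 565, 593, 594, 596, 666, 806, 812, 822, 867, 906.
n = 21.
Position = ⌈20/100 · 21⌉ = ⌈4.2⌉ = 5.
The value at rank 5 is 351.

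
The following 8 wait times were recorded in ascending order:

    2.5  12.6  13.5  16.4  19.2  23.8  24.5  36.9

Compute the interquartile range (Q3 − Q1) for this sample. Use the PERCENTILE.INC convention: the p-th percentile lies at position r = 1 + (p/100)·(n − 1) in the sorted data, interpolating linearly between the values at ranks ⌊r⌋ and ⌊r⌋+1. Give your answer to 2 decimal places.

n = 8.
P25: r = 2.75; ranks 2–3 are 12.6, 13.5; interpolating gives 13.275.
P75: r = 6.25; ranks 6–7 are 23.8, 24.5; interpolating gives 23.975.
Difference: 23.975 − 13.275 = 10.7.

10.70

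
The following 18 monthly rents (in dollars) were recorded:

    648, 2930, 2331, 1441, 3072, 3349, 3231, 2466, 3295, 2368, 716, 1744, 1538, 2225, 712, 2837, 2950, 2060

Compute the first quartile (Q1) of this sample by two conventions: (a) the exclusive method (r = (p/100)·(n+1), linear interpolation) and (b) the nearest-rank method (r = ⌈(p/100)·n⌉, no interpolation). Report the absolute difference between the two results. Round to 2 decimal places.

24.25

Sorted: 648, 712, 716, 1441, 1538, 1744, 2060, 2225, 2331, 2368, 2466, 2837, 2930, 2950, 3072, 3231, 3295, 3349.
n = 18.
(a) r = 4.75; between ranks 4 (1441) and 5 (1538): 1513.75.
(b) the nearest-rank method: rank 5 → 1538.
|1513.75 − 1538| = 24.25.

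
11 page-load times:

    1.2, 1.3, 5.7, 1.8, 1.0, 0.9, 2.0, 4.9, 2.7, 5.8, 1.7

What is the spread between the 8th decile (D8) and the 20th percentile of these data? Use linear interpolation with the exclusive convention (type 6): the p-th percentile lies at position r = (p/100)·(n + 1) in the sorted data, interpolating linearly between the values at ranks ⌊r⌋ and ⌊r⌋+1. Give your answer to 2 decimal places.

4.30

Sorted: 0.9, 1.0, 1.2, 1.3, 1.7, 1.8, 2.0, 2.7, 4.9, 5.7, 5.8.
n = 11.
P20: r = 2.4; ranks 2–3 are 1.0, 1.2; interpolating gives 1.08.
P80: r = 9.6; ranks 9–10 are 4.9, 5.7; interpolating gives 5.38.
Difference: 5.38 − 1.08 = 4.3.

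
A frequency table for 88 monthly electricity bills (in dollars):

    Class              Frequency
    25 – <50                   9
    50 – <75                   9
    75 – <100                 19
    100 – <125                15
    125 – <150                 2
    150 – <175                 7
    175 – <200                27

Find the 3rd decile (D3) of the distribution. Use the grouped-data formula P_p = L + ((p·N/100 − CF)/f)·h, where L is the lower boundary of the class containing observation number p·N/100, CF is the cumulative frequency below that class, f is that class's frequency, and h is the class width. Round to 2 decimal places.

86.05

N = 88; target position k = 30/100 · 88 = 26.4.
Cumulative frequencies: 9, 18, 37, 52, 54, 61, 88.
Observation 26.4 falls in the class 75 – <100.
L = 75, CF = 18, f = 19, h = 25.
P30 = 75 + ((26.4 − 18)/19)·25 = 75 + 11.0526 = 86.0526.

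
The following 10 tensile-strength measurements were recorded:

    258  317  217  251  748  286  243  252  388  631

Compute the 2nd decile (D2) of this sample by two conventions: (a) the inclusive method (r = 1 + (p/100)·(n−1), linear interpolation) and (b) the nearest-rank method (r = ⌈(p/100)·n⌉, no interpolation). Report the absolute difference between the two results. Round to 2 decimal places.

6.40

Sorted: 217, 243, 251, 252, 258, 286, 317, 388, 631, 748.
n = 10.
(a) r = 2.8; between ranks 2 (243) and 3 (251): 249.4.
(b) the nearest-rank method: rank 2 → 243.
|249.4 − 243| = 6.4.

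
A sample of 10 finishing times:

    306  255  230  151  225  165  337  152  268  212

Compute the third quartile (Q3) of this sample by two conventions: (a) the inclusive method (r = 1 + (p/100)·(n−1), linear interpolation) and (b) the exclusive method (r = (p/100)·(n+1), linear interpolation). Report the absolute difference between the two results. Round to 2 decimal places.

12.75

Sorted: 151, 152, 165, 212, 225, 230, 255, 268, 306, 337.
n = 10.
(a) r = 7.75; between ranks 7 (255) and 8 (268): 264.75.
(b) r = 8.25; between ranks 8 (268) and 9 (306): 277.5.
|264.75 − 277.5| = 12.75.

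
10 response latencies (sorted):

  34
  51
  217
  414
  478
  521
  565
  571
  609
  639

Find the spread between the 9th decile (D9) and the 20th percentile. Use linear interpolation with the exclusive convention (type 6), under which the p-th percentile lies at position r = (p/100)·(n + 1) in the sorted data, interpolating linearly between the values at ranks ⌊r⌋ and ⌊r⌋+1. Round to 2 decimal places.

551.80

n = 10.
P20: r = 2.2; ranks 2–3 are 51, 217; interpolating gives 84.2.
P90: r = 9.9; ranks 9–10 are 609, 639; interpolating gives 636.
Difference: 636 − 84.2 = 551.8.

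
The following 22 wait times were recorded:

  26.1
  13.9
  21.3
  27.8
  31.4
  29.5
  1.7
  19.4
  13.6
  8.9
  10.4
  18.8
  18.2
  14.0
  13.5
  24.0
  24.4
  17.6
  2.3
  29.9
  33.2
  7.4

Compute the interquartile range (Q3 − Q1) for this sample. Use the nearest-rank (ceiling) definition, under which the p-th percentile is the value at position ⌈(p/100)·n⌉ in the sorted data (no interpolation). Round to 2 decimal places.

12.60

Sorted: 1.7, 2.3, 7.4, 8.9, 10.4, 13.5, 13.6, 13.9, 14.0, 17.6, 18.2, 18.8, 19.4, 21.3, 24.0, 24.4, 26.1, 27.8, 29.5, 29.9, 31.4, 33.2.
n = 22.
P25: rank ⌈25/100·22⌉ = 6 → 13.5.
P75: rank ⌈75/100·22⌉ = 17 → 26.1.
Difference: 26.1 − 13.5 = 12.6.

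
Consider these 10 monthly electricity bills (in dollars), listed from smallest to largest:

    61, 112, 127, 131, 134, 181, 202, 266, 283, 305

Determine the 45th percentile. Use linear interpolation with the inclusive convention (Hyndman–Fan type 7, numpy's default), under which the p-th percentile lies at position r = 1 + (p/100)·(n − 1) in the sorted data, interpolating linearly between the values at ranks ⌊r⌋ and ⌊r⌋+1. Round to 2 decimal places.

136.35

n = 10.
r = 1 + (45/100)·(10 − 1) = 1 + 4.05 = 5.05.
Rank 5 is 134 and rank 6 is 181.
Interpolate: 134 + 0.05·(181 − 134) = 134 + 0.05·47 = 136.35.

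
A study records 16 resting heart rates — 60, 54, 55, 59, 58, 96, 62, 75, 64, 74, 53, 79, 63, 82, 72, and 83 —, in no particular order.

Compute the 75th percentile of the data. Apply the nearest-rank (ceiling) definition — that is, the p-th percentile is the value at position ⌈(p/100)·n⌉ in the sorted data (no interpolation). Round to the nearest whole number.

75

Sorted: 53, 54, 55, 58, 59, 60, 62, 63, 64, 72, 74, 75, 79, 82, 83, 96.
n = 16.
Position = ⌈75/100 · 16⌉ = ⌈12⌉ = 12.
The value at rank 12 is 75.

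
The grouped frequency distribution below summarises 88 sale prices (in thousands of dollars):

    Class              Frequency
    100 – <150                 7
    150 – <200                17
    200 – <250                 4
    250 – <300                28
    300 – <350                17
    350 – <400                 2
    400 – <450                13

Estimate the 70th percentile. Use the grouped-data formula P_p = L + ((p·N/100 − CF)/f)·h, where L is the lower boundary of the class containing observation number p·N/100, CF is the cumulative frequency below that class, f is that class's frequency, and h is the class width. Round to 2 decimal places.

N = 88; target position k = 70/100 · 88 = 61.6.
Cumulative frequencies: 7, 24, 28, 56, 73, 75, 88.
Observation 61.6 falls in the class 300 – <350.
L = 300, CF = 56, f = 17, h = 50.
P70 = 300 + ((61.6 − 56)/17)·50 = 300 + 16.4706 = 316.471.

316.47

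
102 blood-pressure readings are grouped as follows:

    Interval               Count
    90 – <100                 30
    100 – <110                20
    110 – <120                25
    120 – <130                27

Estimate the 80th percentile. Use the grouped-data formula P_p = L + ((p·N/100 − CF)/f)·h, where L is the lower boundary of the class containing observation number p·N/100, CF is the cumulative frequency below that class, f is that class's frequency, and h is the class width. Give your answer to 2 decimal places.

N = 102; target position k = 80/100 · 102 = 81.6.
Cumulative frequencies: 30, 50, 75, 102.
Observation 81.6 falls in the class 120 – <130.
L = 120, CF = 75, f = 27, h = 10.
P80 = 120 + ((81.6 − 75)/27)·10 = 120 + 2.44444 = 122.444.

122.44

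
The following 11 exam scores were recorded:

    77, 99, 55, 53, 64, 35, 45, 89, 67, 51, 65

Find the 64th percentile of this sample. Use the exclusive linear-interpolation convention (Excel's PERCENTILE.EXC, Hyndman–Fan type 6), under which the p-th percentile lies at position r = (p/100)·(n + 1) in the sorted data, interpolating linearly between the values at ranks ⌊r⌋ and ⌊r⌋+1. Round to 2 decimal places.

Sorted: 35, 45, 51, 53, 55, 64, 65, 67, 77, 89, 99.
n = 11.
r = (64/100)·(11 + 1) = 7.68.
Rank 7 is 65 and rank 8 is 67.
Interpolate: 65 + 0.68·(67 − 65) = 65 + 0.68·2 = 66.36.

66.36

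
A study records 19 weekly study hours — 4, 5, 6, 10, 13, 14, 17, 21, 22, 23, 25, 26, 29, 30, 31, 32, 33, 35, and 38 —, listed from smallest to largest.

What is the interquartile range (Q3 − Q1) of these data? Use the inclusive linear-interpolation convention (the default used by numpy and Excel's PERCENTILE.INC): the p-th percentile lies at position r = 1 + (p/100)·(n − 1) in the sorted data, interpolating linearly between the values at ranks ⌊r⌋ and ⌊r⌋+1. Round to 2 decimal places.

n = 19.
P25: r = 5.5; ranks 5–6 are 13, 14; interpolating gives 13.5.
P75: r = 14.5; ranks 14–15 are 30, 31; interpolating gives 30.5.
Difference: 30.5 − 13.5 = 17.

17.00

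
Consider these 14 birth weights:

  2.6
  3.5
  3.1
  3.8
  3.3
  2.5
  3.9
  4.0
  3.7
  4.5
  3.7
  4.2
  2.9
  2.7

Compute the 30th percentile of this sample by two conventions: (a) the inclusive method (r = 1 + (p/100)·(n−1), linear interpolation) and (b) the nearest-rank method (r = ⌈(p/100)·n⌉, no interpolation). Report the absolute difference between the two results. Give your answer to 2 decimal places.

0.02

Sorted: 2.5, 2.6, 2.7, 2.9, 3.1, 3.3, 3.5, 3.7, 3.7, 3.8, 3.9, 4.0, 4.2, 4.5.
n = 14.
(a) r = 4.9; between ranks 4 (2.9) and 5 (3.1): 3.08.
(b) the nearest-rank method: rank 5 → 3.1.
|3.08 − 3.1| = 0.02.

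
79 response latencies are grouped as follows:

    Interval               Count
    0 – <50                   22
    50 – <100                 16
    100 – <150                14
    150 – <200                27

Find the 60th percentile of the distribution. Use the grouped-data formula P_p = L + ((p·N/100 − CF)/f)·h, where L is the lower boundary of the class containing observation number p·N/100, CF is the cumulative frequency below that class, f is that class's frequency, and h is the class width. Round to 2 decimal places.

133.57

N = 79; target position k = 60/100 · 79 = 47.4.
Cumulative frequencies: 22, 38, 52, 79.
Observation 47.4 falls in the class 100 – <150.
L = 100, CF = 38, f = 14, h = 50.
P60 = 100 + ((47.4 − 38)/14)·50 = 100 + 33.5714 = 133.571.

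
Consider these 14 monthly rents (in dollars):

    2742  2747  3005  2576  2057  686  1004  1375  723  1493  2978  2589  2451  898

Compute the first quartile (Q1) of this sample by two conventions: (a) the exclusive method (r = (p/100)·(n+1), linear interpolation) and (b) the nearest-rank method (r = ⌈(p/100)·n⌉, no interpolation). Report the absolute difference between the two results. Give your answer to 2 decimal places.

Sorted: 686, 723, 898, 1004, 1375, 1493, 2057, 2451, 2576, 2589, 2742, 2747, 2978, 3005.
n = 14.
(a) r = 3.75; between ranks 3 (898) and 4 (1004): 977.5.
(b) the nearest-rank method: rank 4 → 1004.
|977.5 − 1004| = 26.5.

26.50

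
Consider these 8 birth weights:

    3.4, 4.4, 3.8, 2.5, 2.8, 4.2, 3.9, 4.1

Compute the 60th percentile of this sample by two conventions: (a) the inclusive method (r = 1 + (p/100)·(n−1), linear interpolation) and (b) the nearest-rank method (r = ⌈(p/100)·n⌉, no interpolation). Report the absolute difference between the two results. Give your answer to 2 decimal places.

Sorted: 2.5, 2.8, 3.4, 3.8, 3.9, 4.1, 4.2, 4.4.
n = 8.
(a) r = 5.2; between ranks 5 (3.9) and 6 (4.1): 3.94.
(b) the nearest-rank method: rank 5 → 3.9.
|3.94 − 3.9| = 0.04.

0.04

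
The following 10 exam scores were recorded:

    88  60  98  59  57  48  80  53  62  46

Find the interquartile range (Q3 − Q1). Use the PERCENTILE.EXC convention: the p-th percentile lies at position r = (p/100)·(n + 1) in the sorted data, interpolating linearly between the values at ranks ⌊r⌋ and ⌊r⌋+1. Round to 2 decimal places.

30.25

Sorted: 46, 48, 53, 57, 59, 60, 62, 80, 88, 98.
n = 10.
P25: r = 2.75; ranks 2–3 are 48, 53; interpolating gives 51.75.
P75: r = 8.25; ranks 8–9 are 80, 88; interpolating gives 82.
Difference: 82 − 51.75 = 30.25.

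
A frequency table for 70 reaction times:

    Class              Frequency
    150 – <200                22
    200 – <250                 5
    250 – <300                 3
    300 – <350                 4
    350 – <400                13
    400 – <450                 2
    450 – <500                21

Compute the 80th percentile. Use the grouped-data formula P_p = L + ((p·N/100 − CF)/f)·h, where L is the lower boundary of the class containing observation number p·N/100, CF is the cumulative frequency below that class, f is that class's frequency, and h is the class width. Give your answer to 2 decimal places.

466.67

N = 70; target position k = 80/100 · 70 = 56.
Cumulative frequencies: 22, 27, 30, 34, 47, 49, 70.
Observation 56 falls in the class 450 – <500.
L = 450, CF = 49, f = 21, h = 50.
P80 = 450 + ((56 − 49)/21)·50 = 450 + 16.6667 = 466.667.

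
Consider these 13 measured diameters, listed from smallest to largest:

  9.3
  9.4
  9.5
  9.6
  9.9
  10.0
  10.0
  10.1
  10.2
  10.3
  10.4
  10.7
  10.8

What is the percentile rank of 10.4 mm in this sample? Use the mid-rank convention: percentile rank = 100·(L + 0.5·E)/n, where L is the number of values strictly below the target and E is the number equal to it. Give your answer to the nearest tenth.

Count below 10.4: L = 10; count equal: E = 1; n = 13.
Percentile rank = 100·(10 + 0.5·1)/13 = 100·10.5/13 = 80.77.

80.8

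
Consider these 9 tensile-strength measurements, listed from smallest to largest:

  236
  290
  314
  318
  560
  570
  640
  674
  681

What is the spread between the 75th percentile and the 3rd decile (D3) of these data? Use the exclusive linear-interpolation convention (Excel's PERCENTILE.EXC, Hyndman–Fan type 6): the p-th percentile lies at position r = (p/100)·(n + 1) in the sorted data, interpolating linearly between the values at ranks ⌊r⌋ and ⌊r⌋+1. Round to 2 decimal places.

343.00

n = 9.
P30: r = 3 (integer) → 314.
P75: r = 7.5; ranks 7–8 are 640, 674; interpolating gives 657.
Difference: 657 − 314 = 343.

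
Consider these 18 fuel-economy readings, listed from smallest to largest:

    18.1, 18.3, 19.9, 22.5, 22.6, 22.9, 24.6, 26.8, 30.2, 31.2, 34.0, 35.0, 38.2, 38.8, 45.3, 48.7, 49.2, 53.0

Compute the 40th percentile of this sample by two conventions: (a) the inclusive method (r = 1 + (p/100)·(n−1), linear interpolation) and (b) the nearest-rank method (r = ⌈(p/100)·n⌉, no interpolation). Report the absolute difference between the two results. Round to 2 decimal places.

0.44

n = 18.
(a) r = 7.8; between ranks 7 (24.6) and 8 (26.8): 26.36.
(b) the nearest-rank method: rank 8 → 26.8.
|26.36 − 26.8| = 0.44.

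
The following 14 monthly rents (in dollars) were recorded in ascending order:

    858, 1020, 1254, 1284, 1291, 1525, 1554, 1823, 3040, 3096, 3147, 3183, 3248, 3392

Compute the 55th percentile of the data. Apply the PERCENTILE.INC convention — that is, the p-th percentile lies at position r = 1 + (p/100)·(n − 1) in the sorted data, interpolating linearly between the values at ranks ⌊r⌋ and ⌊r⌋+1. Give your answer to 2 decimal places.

2005.55

n = 14.
r = 1 + (55/100)·(14 − 1) = 1 + 7.15 = 8.15.
Rank 8 is 1823 and rank 9 is 3040.
Interpolate: 1823 + 0.15·(3040 − 1823) = 1823 + 0.15·1217 = 2005.55.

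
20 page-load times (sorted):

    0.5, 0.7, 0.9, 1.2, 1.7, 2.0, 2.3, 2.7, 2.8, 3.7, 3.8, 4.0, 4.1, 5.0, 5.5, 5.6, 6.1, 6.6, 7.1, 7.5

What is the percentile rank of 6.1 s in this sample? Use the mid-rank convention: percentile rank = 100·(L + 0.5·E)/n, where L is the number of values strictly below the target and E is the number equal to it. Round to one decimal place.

82.5

Count below 6.1: L = 16; count equal: E = 1; n = 20.
Percentile rank = 100·(16 + 0.5·1)/20 = 100·16.5/20 = 82.5.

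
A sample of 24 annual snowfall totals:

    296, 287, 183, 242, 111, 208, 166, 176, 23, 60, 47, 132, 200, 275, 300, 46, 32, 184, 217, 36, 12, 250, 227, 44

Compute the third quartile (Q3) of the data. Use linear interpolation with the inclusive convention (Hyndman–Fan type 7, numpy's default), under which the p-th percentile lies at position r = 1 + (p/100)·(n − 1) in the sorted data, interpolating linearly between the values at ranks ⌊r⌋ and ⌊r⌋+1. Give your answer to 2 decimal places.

230.75

Sorted: 12, 23, 32, 36, 44, 46, 47, 60, 111, 132, 166, 176, 183, 184, 200, 208, 217, 227, 242, 250, 275, 287, 296, 300.
n = 24.
r = 1 + (75/100)·(24 − 1) = 1 + 17.25 = 18.25.
Rank 18 is 227 and rank 19 is 242.
Interpolate: 227 + 0.25·(242 − 227) = 227 + 0.25·15 = 230.75.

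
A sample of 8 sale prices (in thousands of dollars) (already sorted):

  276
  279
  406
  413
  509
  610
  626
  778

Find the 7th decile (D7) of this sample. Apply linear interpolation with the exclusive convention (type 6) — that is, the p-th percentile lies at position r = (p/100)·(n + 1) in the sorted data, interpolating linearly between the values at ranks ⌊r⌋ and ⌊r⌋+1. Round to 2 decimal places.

614.80

n = 8.
r = (70/100)·(8 + 1) = 6.3.
Rank 6 is 610 and rank 7 is 626.
Interpolate: 610 + 0.3·(626 − 610) = 610 + 0.3·16 = 614.8.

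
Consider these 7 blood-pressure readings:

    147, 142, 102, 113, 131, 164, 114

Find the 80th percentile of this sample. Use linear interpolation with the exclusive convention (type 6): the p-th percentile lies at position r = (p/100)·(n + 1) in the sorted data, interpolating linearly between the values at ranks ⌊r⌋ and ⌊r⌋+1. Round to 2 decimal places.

153.80

Sorted: 102, 113, 114, 131, 142, 147, 164.
n = 7.
r = (80/100)·(7 + 1) = 6.4.
Rank 6 is 147 and rank 7 is 164.
Interpolate: 147 + 0.4·(164 − 147) = 147 + 0.4·17 = 153.8.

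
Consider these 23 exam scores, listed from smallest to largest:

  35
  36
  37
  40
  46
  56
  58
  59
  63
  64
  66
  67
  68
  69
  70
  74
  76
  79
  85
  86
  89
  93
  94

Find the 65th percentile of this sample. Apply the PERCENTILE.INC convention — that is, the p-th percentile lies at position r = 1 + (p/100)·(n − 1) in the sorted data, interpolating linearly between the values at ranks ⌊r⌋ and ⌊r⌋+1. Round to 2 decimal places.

71.20

n = 23.
r = 1 + (65/100)·(23 − 1) = 1 + 14.3 = 15.3.
Rank 15 is 70 and rank 16 is 74.
Interpolate: 70 + 0.3·(74 − 70) = 70 + 0.3·4 = 71.2.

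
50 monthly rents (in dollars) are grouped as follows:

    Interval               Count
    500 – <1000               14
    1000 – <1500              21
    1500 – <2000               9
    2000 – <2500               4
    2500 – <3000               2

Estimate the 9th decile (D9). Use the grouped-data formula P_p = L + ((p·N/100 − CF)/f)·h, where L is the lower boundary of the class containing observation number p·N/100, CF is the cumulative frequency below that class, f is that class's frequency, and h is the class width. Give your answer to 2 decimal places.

2125.00

N = 50; target position k = 90/100 · 50 = 45.
Cumulative frequencies: 14, 35, 44, 48, 50.
Observation 45 falls in the class 2000 – <2500.
L = 2000, CF = 44, f = 4, h = 500.
P90 = 2000 + ((45 − 44)/4)·500 = 2000 + 125 = 2125.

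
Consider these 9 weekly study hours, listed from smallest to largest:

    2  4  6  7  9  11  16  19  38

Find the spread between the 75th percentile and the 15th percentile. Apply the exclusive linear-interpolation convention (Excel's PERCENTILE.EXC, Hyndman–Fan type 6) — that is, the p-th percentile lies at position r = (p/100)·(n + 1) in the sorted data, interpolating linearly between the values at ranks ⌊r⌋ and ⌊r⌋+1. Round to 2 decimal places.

14.50

n = 9.
P15: r = 1.5; ranks 1–2 are 2, 4; interpolating gives 3.
P75: r = 7.5; ranks 7–8 are 16, 19; interpolating gives 17.5.
Difference: 17.5 − 3 = 14.5.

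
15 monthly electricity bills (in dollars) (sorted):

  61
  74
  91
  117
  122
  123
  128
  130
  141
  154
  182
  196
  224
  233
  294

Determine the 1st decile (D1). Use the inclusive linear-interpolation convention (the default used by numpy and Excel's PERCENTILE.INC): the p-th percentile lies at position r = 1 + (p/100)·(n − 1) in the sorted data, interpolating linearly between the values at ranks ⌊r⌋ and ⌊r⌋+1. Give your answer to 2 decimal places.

n = 15.
r = 1 + (10/100)·(15 − 1) = 1 + 1.4 = 2.4.
Rank 2 is 74 and rank 3 is 91.
Interpolate: 74 + 0.4·(91 − 74) = 74 + 0.4·17 = 80.8.

80.80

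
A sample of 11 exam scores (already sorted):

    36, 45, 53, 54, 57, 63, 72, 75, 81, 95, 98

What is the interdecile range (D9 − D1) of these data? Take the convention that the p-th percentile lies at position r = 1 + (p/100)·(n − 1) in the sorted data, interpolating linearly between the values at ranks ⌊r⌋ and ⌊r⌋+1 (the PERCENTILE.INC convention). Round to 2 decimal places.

50.00

n = 11.
P10: r = 2 (integer) → 45.
P90: r = 10 (integer) → 95.
Difference: 95 − 45 = 50.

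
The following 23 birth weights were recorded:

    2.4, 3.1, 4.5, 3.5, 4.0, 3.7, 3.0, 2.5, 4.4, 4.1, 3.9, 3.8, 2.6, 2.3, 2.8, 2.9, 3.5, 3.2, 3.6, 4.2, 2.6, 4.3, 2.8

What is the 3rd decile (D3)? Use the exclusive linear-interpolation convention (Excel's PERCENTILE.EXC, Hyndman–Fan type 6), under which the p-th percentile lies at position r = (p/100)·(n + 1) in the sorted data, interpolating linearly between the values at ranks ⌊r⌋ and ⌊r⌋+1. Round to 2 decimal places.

Sorted: 2.3, 2.4, 2.5, 2.6, 2.6, 2.8, 2.8, 2.9, 3.0, 3.1, 3.2, 3.5, 3.5, 3.6, 3.7, 3.8, 3.9, 4.0, 4.1, 4.2, 4.3, 4.4, 4.5.
n = 23.
r = (30/100)·(23 + 1) = 7.2.
Rank 7 is 2.8 and rank 8 is 2.9.
Interpolate: 2.8 + 0.2·(2.9 − 2.8) = 2.8 + 0.2·0.1 = 2.82.

2.82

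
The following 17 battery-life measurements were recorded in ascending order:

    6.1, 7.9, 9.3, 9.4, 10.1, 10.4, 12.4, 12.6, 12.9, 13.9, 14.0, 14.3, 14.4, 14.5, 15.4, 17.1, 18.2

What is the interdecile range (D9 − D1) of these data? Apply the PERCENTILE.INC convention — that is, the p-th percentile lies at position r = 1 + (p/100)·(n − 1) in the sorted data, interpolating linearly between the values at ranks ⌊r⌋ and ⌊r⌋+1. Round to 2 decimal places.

7.34

n = 17.
P10: r = 2.6; ranks 2–3 are 7.9, 9.3; interpolating gives 8.74.
P90: r = 15.4; ranks 15–16 are 15.4, 17.1; interpolating gives 16.08.
Difference: 16.08 − 8.74 = 7.34.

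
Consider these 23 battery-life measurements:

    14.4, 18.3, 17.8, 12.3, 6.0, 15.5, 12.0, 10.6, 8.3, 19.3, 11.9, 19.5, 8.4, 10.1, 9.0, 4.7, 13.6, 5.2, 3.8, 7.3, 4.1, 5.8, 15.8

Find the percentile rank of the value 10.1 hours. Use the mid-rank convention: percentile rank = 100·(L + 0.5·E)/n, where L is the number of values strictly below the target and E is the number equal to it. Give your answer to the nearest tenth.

45.7

Sorted: 3.8, 4.1, 4.7, 5.2, 5.8, 6.0, 7.3, 8.3, 8.4, 9.0, 10.1, 10.6, 11.9, 12.0, 12.3, 13.6, 14.4, 15.5, 15.8, 17.8, 18.3, 19.3, 19.5.
Count below 10.1: L = 10; count equal: E = 1; n = 23.
Percentile rank = 100·(10 + 0.5·1)/23 = 100·10.5/23 = 45.65.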